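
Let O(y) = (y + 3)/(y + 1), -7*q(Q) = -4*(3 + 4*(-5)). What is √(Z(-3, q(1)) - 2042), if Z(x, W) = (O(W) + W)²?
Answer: I*√357731057/427 ≈ 44.295*I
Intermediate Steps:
q(Q) = -68/7 (q(Q) = -(-4)*(3 + 4*(-5))/7 = -(-4)*(3 - 20)/7 = -(-4)*(-17)/7 = -⅐*68 = -68/7)
O(y) = (3 + y)/(1 + y)
Z(x, W) = (W + (3 + W)/(1 + W))² (Z(x, W) = ((3 + W)/(1 + W) + W)² = (W + (3 + W)/(1 + W))²)
√(Z(-3, q(1)) - 2042) = √((3 - 68/7 - 68*(1 - 68/7)/7)²/(1 - 68/7)² - 2042) = √((3 - 68/7 - 68/7*(-61/7))²/(-61/7)² - 2042) = √(49*(3 - 68/7 + 4148/49)²/3721 - 2042) = √(49*(3819/49)²/3721 - 2042) = √((49/3721)*(14584761/2401) - 2042) = √(14584761/182329 - 2042) = √(-357731057/182329) = I*√357731057/427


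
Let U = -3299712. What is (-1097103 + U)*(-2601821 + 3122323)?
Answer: -2288551001130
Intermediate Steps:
(-1097103 + U)*(-2601821 + 3122323) = (-1097103 - 3299712)*(-2601821 + 3122323) = -4396815*520502 = -2288551001130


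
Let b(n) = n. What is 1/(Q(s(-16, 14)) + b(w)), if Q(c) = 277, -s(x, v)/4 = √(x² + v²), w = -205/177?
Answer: 177/48824 ≈ 0.0036253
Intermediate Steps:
w = -205/177 (w = -205*1/177 = -205/177 ≈ -1.1582)
s(x, v) = -4*√(v² + x²) (s(x, v) = -4*√(x² + v²) = -4*√(v² + x²))
1/(Q(s(-16, 14)) + b(w)) = 1/(277 - 205/177) = 1/(48824/177) = 177/48824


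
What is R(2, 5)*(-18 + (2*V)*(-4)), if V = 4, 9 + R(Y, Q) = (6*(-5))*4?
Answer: 6450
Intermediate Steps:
R(Y, Q) = -129 (R(Y, Q) = -9 + (6*(-5))*4 = -9 - 30*4 = -9 - 120 = -129)
R(2, 5)*(-18 + (2*V)*(-4)) = -129*(-18 + (2*4)*(-4)) = -129*(-18 + 8*(-4)) = -129*(-18 - 32) = -129*(-50) = 6450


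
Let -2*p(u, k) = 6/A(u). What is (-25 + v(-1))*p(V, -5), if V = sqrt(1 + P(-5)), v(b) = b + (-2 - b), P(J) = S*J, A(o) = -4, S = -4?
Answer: -81/4 ≈ -20.250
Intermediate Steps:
P(J) = -4*J
v(b) = -2
V = sqrt(21) (V = sqrt(1 - 4*(-5)) = sqrt(1 + 20) = sqrt(21) ≈ 4.5826)
p(u, k) = 3/4 (p(u, k) = -3/(-4) = -3*(-1)/4 = -1/2*(-3/2) = 3/4)
(-25 + v(-1))*p(V, -5) = (-25 - 2)*(3/4) = -27*3/4 = -81/4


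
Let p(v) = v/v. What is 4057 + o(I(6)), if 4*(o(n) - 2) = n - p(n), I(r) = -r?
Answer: 16229/4 ≈ 4057.3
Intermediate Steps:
p(v) = 1
o(n) = 7/4 + n/4 (o(n) = 2 + (n - 1*1)/4 = 2 + (n - 1)/4 = 2 + (-1 + n)/4 = 2 + (-1/4 + n/4) = 7/4 + n/4)
4057 + o(I(6)) = 4057 + (7/4 + (-1*6)/4) = 4057 + (7/4 + (1/4)*(-6)) = 4057 + (7/4 - 3/2) = 4057 + 1/4 = 16229/4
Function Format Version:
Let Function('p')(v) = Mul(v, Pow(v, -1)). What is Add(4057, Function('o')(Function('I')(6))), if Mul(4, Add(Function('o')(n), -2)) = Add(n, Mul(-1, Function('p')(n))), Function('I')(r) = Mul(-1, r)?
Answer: Rational(16229, 4) ≈ 4057.3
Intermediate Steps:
Function('p')(v) = 1
Function('o')(n) = Add(Rational(7, 4), Mul(Rational(1, 4), n)) (Function('o')(n) = Add(2, Mul(Rational(1, 4), Add(n, Mul(-1, 1)))) = Add(2, Mul(Rational(1, 4), Add(n, -1))) = Add(2, Mul(Rational(1, 4), Add(-1, n))) = Add(2, Add(Rational(-1, 4), Mul(Rational(1, 4), n))) = Add(Rational(7, 4), Mul(Rational(1, 4), n)))
Add(4057, Function('o')(Function('I')(6))) = Add(4057, Add(Rational(7, 4), Mul(Rational(1, 4), Mul(-1, 6)))) = Add(4057, Add(Rational(7, 4), Mul(Rational(1, 4), -6))) = Add(4057, Add(Rational(7, 4), Rational(-3, 2))) = Add(4057, Rational(1, 4)) = Rational(16229, 4)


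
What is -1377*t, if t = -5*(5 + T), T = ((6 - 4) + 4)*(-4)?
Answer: -130815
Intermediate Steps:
T = -24 (T = (2 + 4)*(-4) = 6*(-4) = -24)
t = 95 (t = -5*(5 - 24) = -5*(-19) = 95)
-1377*t = -1377*95 = -130815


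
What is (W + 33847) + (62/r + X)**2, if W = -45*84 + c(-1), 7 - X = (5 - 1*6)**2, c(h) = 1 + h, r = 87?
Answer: 227918179/7569 ≈ 30112.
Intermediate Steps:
X = 6 (X = 7 - (5 - 1*6)**2 = 7 - (5 - 6)**2 = 7 - 1*(-1)**2 = 7 - 1*1 = 7 - 1 = 6)
W = -3780 (W = -45*84 + (1 - 1) = -3780 + 0 = -3780)
(W + 33847) + (62/r + X)**2 = (-3780 + 33847) + (62/87 + 6)**2 = 30067 + (62*(1/87) + 6)**2 = 30067 + (62/87 + 6)**2 = 30067 + (584/87)**2 = 30067 + 341056/7569 = 227918179/7569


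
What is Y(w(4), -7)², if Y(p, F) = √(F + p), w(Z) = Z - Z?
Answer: -7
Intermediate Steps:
w(Z) = 0
Y(w(4), -7)² = (√(-7 + 0))² = (√(-7))² = (I*√7)² = -7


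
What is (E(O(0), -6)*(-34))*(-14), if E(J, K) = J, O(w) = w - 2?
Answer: -952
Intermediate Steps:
O(w) = -2 + w
(E(O(0), -6)*(-34))*(-14) = ((-2 + 0)*(-34))*(-14) = -2*(-34)*(-14) = 68*(-14) = -952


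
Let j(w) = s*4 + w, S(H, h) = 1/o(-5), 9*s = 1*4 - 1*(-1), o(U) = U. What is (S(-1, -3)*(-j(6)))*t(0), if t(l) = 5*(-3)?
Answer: -74/3 ≈ -24.667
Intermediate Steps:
t(l) = -15
s = 5/9 (s = (1*4 - 1*(-1))/9 = (4 + 1)/9 = (⅑)*5 = 5/9 ≈ 0.55556)
S(H, h) = -⅕ (S(H, h) = 1/(-5) = -⅕)
j(w) = 20/9 + w (j(w) = (5/9)*4 + w = 20/9 + w)
(S(-1, -3)*(-j(6)))*t(0) = -(-1)*(20/9 + 6)/5*(-15) = -(-1)*74/(5*9)*(-15) = -⅕*(-74/9)*(-15) = (74/45)*(-15) = -74/3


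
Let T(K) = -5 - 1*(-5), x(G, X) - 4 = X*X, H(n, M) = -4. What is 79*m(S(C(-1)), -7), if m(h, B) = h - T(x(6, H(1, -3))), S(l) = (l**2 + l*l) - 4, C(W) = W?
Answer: -158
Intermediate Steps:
x(G, X) = 4 + X**2 (x(G, X) = 4 + X*X = 4 + X**2)
S(l) = -4 + 2*l**2 (S(l) = (l**2 + l**2) - 4 = 2*l**2 - 4 = -4 + 2*l**2)
T(K) = 0 (T(K) = -5 + 5 = 0)
m(h, B) = h (m(h, B) = h - 1*0 = h + 0 = h)
79*m(S(C(-1)), -7) = 79*(-4 + 2*(-1)**2) = 79*(-4 + 2*1) = 79*(-4 + 2) = 79*(-2) = -158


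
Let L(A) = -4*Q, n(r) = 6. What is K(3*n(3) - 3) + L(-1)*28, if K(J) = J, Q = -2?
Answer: 239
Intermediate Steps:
L(A) = 8 (L(A) = -4*(-2) = 8)
K(3*n(3) - 3) + L(-1)*28 = (3*6 - 3) + 8*28 = (18 - 3) + 224 = 15 + 224 = 239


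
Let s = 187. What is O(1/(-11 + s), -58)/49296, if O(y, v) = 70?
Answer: 35/24648 ≈ 0.0014200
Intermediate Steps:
O(1/(-11 + s), -58)/49296 = 70/49296 = 70*(1/49296) = 35/24648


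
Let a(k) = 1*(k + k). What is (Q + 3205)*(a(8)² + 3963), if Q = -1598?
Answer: 6779933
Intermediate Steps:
a(k) = 2*k (a(k) = 1*(2*k) = 2*k)
(Q + 3205)*(a(8)² + 3963) = (-1598 + 3205)*((2*8)² + 3963) = 1607*(16² + 3963) = 1607*(256 + 3963) = 1607*4219 = 6779933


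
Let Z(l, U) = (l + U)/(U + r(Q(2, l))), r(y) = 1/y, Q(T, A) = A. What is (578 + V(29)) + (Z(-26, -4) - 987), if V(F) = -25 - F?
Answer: -3189/7 ≈ -455.57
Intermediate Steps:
Z(l, U) = (U + l)/(U + 1/l) (Z(l, U) = (l + U)/(U + 1/l) = (U + l)/(U + 1/l))
(578 + V(29)) + (Z(-26, -4) - 987) = (578 + (-25 - 1*29)) + (-26*(-4 - 26)/(1 - 4*(-26)) - 987) = (578 + (-25 - 29)) + (-26*(-30)/(1 + 104) - 987) = (578 - 54) + (-26*(-30)/105 - 987) = 524 + (-26*1/105*(-30) - 987) = 524 + (52/7 - 987) = 524 - 6857/7 = -3189/7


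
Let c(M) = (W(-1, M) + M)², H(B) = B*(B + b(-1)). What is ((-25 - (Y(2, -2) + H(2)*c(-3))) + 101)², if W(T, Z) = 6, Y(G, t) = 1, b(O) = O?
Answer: 3249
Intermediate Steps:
H(B) = B*(-1 + B) (H(B) = B*(B - 1) = B*(-1 + B))
c(M) = (6 + M)²
((-25 - (Y(2, -2) + H(2)*c(-3))) + 101)² = ((-25 - (1 + (2*(-1 + 2))*(6 - 3)²)) + 101)² = ((-25 - (1 + (2*1)*3²)) + 101)² = ((-25 - (1 + 2*9)) + 101)² = ((-25 - (1 + 18)) + 101)² = ((-25 - 1*19) + 101)² = ((-25 - 19) + 101)² = (-44 + 101)² = 57² = 3249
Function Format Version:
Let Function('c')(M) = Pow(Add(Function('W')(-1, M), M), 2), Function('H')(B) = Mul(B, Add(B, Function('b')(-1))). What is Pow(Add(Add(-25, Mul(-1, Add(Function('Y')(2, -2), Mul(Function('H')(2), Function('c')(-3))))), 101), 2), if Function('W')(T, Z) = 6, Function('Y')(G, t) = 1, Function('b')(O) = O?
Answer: 3249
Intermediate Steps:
Function('H')(B) = Mul(B, Add(-1, B)) (Function('H')(B) = Mul(B, Add(B, -1)) = Mul(B, Add(-1, B)))
Function('c')(M) = Pow(Add(6, M), 2)
Pow(Add(Add(-25, Mul(-1, Add(Function('Y')(2, -2), Mul(Function('H')(2), Function('c')(-3))))), 101), 2) = Pow(Add(Add(-25, Mul(-1, Add(1, Mul(Mul(2, Add(-1, 2)), Pow(Add(6, -3), 2))))), 101), 2) = Pow(Add(Add(-25, Mul(-1, Add(1, Mul(Mul(2, 1), Pow(3, 2))))), 101), 2) = Pow(Add(Add(-25, Mul(-1, Add(1, Mul(2, 9)))), 101), 2) = Pow(Add(Add(-25, Mul(-1, Add(1, 18))), 101), 2) = Pow(Add(Add(-25, Mul(-1, 19)), 101), 2) = Pow(Add(Add(-25, -19), 101), 2) = Pow(Add(-44, 101), 2) = Pow(57, 2) = 3249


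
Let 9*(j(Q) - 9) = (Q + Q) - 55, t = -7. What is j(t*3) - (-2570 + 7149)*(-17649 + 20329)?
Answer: -110445496/9 ≈ -1.2272e+7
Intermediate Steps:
j(Q) = 26/9 + 2*Q/9 (j(Q) = 9 + ((Q + Q) - 55)/9 = 9 + (2*Q - 55)/9 = 9 + (-55 + 2*Q)/9 = 9 + (-55/9 + 2*Q/9) = 26/9 + 2*Q/9)
j(t*3) - (-2570 + 7149)*(-17649 + 20329) = (26/9 + 2*(-7*3)/9) - (-2570 + 7149)*(-17649 + 20329) = (26/9 + (2/9)*(-21)) - 4579*2680 = (26/9 - 14/3) - 1*12271720 = -16/9 - 12271720 = -110445496/9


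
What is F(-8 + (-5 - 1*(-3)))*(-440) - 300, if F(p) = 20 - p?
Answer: -13500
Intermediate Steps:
F(-8 + (-5 - 1*(-3)))*(-440) - 300 = (20 - (-8 + (-5 - 1*(-3))))*(-440) - 300 = (20 - (-8 + (-5 + 3)))*(-440) - 300 = (20 - (-8 - 2))*(-440) - 300 = (20 - 1*(-10))*(-440) - 300 = (20 + 10)*(-440) - 300 = 30*(-440) - 300 = -13200 - 300 = -13500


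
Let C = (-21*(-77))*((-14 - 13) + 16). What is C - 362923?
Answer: -380710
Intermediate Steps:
C = -17787 (C = 1617*(-27 + 16) = 1617*(-11) = -17787)
C - 362923 = -17787 - 362923 = -380710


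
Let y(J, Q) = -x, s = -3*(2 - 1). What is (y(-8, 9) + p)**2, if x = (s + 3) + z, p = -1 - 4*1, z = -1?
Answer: 16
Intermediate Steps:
s = -3 (s = -3*1 = -3)
p = -5 (p = -1 - 4 = -5)
x = -1 (x = (-3 + 3) - 1 = 0 - 1 = -1)
y(J, Q) = 1 (y(J, Q) = -1*(-1) = 1)
(y(-8, 9) + p)**2 = (1 - 5)**2 = (-4)**2 = 16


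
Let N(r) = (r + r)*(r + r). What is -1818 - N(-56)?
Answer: -14362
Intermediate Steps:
N(r) = 4*r**2 (N(r) = (2*r)*(2*r) = 4*r**2)
-1818 - N(-56) = -1818 - 4*(-56)**2 = -1818 - 4*3136 = -1818 - 1*12544 = -1818 - 12544 = -14362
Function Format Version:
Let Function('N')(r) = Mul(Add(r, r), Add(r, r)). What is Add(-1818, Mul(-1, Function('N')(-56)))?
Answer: -14362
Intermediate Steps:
Function('N')(r) = Mul(4, Pow(r, 2)) (Function('N')(r) = Mul(Mul(2, r), Mul(2, r)) = Mul(4, Pow(r, 2)))
Add(-1818, Mul(-1, Function('N')(-56))) = Add(-1818, Mul(-1, Mul(4, Pow(-56, 2)))) = Add(-1818, Mul(-1, Mul(4, 3136))) = Add(-1818, Mul(-1, 12544)) = Add(-1818, -12544) = -14362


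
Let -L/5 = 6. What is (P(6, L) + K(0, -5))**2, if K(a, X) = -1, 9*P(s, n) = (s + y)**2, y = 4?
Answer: 8281/81 ≈ 102.23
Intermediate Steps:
L = -30 (L = -5*6 = -30)
P(s, n) = (4 + s)**2/9 (P(s, n) = (s + 4)**2/9 = (4 + s)**2/9)
(P(6, L) + K(0, -5))**2 = ((4 + 6)**2/9 - 1)**2 = ((1/9)*10**2 - 1)**2 = ((1/9)*100 - 1)**2 = (100/9 - 1)**2 = (91/9)**2 = 8281/81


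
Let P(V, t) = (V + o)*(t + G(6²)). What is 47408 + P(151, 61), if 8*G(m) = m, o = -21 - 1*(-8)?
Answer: 56447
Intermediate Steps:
o = -13 (o = -21 + 8 = -13)
G(m) = m/8
P(V, t) = (-13 + V)*(9/2 + t) (P(V, t) = (V - 13)*(t + (⅛)*6²) = (-13 + V)*(t + (⅛)*36) = (-13 + V)*(t + 9/2) = (-13 + V)*(9/2 + t))
47408 + P(151, 61) = 47408 + (-117/2 - 13*61 + (9/2)*151 + 151*61) = 47408 + (-117/2 - 793 + 1359/2 + 9211) = 47408 + 9039 = 56447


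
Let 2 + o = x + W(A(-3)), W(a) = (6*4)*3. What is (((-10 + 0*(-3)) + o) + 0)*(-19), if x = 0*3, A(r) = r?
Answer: -1140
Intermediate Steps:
W(a) = 72 (W(a) = 24*3 = 72)
x = 0
o = 70 (o = -2 + (0 + 72) = -2 + 72 = 70)
(((-10 + 0*(-3)) + o) + 0)*(-19) = (((-10 + 0*(-3)) + 70) + 0)*(-19) = (((-10 + 0) + 70) + 0)*(-19) = ((-10 + 70) + 0)*(-19) = (60 + 0)*(-19) = 60*(-19) = -1140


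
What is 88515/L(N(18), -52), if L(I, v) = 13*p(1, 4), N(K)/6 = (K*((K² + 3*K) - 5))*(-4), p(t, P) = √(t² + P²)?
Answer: 88515*√17/221 ≈ 1651.4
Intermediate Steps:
p(t, P) = √(P² + t²)
N(K) = -24*K*(-5 + K² + 3*K) (N(K) = 6*((K*((K² + 3*K) - 5))*(-4)) = 6*((K*(-5 + K² + 3*K))*(-4)) = 6*(-4*K*(-5 + K² + 3*K)) = -24*K*(-5 + K² + 3*K))
L(I, v) = 13*√17 (L(I, v) = 13*√(4² + 1²) = 13*√(16 + 1) = 13*√17)
88515/L(N(18), -52) = 88515/((13*√17)) = 88515*(√17/221) = 88515*√17/221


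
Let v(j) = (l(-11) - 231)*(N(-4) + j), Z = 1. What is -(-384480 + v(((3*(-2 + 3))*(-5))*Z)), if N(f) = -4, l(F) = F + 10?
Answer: 380072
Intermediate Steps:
l(F) = 10 + F
v(j) = 928 - 232*j (v(j) = ((10 - 11) - 231)*(-4 + j) = (-1 - 231)*(-4 + j) = -232*(-4 + j) = 928 - 232*j)
-(-384480 + v(((3*(-2 + 3))*(-5))*Z)) = -(-384480 + (928 - 232*(3*(-2 + 3))*(-5))) = -(-384480 + (928 - 232*(3*1)*(-5))) = -(-384480 + (928 - 232*3*(-5))) = -(-384480 + (928 - (-3480))) = -(-384480 + (928 - 232*(-15))) = -(-384480 + (928 + 3480)) = -(-384480 + 4408) = -1*(-380072) = 380072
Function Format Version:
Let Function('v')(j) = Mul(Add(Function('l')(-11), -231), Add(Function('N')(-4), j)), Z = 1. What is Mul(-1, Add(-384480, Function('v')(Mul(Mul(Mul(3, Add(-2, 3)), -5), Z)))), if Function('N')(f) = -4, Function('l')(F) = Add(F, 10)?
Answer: 380072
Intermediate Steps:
Function('l')(F) = Add(10, F)
Function('v')(j) = Add(928, Mul(-232, j)) (Function('v')(j) = Mul(Add(Add(10, -11), -231), Add(-4, j)) = Mul(Add(-1, -231), Add(-4, j)) = Mul(-232, Add(-4, j)) = Add(928, Mul(-232, j)))
Mul(-1, Add(-384480, Function('v')(Mul(Mul(Mul(3, Add(-2, 3)), -5), Z)))) = Mul(-1, Add(-384480, Add(928, Mul(-232, Mul(Mul(Mul(3, Add(-2, 3)), -5), 1))))) = Mul(-1, Add(-384480, Add(928, Mul(-232, Mul(Mul(Mul(3, 1), -5), 1))))) = Mul(-1, Add(-384480, Add(928, Mul(-232, Mul(Mul(3, -5), 1))))) = Mul(-1, Add(-384480, Add(928, Mul(-232, Mul(-15, 1))))) = Mul(-1, Add(-384480, Add(928, Mul(-232, -15)))) = Mul(-1, Add(-384480, Add(928, 3480))) = Mul(-1, Add(-384480, 4408)) = Mul(-1, -380072) = 380072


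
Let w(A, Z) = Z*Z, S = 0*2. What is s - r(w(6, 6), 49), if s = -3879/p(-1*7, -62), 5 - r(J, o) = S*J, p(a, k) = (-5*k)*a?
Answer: -6971/2170 ≈ -3.2124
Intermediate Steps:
p(a, k) = -5*a*k
S = 0
w(A, Z) = Z**2
r(J, o) = 5 (r(J, o) = 5 - 0*J = 5 - 1*0 = 5 + 0 = 5)
s = 3879/2170 (s = -3879/((-5*(-1*7)*(-62))) = -3879/((-5*(-7)*(-62))) = -3879/(-2170) = -3879*(-1/2170) = 3879/2170 ≈ 1.7876)
s - r(w(6, 6), 49) = 3879/2170 - 1*5 = 3879/2170 - 5 = -6971/2170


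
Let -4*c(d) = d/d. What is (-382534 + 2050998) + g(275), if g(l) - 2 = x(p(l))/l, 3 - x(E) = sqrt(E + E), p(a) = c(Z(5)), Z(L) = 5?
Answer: 458828153/275 - I*sqrt(2)/550 ≈ 1.6685e+6 - 0.0025713*I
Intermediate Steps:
c(d) = -1/4 (c(d) = -d/(4*d) = -1/4*1 = -1/4)
p(a) = -1/4
x(E) = 3 - sqrt(2)*sqrt(E) (x(E) = 3 - sqrt(E + E) = 3 - sqrt(2*E) = 3 - sqrt(2)*sqrt(E))
g(l) = 2 + (3 - I*sqrt(2)/2)/l (g(l) = 2 + (3 - sqrt(2)*sqrt(-1/4))/l = 2 + (3 - sqrt(2)*I/2)/l = 2 + (3 - I*sqrt(2)/2)/l)
(-382534 + 2050998) + g(275) = (-382534 + 2050998) + (1/2)*(6 + 4*275 - I*sqrt(2))/275 = 1668464 + (1/2)*(1/275)*(6 + 1100 - I*sqrt(2)) = 1668464 + (1/2)*(1/275)*(1106 - I*sqrt(2)) = 1668464 + (553/275 - I*sqrt(2)/550) = 458828153/275 - I*sqrt(2)/550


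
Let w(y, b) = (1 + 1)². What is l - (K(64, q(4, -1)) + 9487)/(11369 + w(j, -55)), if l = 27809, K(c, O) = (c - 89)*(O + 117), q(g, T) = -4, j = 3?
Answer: 316265095/11373 ≈ 27808.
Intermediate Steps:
w(y, b) = 4 (w(y, b) = 2² = 4)
K(c, O) = (-89 + c)*(117 + O)
l - (K(64, q(4, -1)) + 9487)/(11369 + w(j, -55)) = 27809 - ((-10413 - 89*(-4) + 117*64 - 4*64) + 9487)/(11369 + 4) = 27809 - ((-10413 + 356 + 7488 - 256) + 9487)/11373 = 27809 - (-2825 + 9487)/11373 = 27809 - 6662/11373 = 316265095/11373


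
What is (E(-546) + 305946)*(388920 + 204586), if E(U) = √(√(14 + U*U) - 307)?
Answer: 181580786676 + 593506*√(-307 + √298130) ≈ 1.8159e+11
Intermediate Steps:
E(U) = √(-307 + √(14 + U²)) (E(U) = √(√(14 + U²) - 307) = √(-307 + √(14 + U²)))
(E(-546) + 305946)*(388920 + 204586) = (√(-307 + √(14 + (-546)²)) + 305946)*(388920 + 204586) = (√(-307 + √(14 + 298116)) + 305946)*593506 = (√(-307 + √298130) + 305946)*593506 = (305946 + √(-307 + √298130))*593506 = 181580786676 + 593506*√(-307 + √298130)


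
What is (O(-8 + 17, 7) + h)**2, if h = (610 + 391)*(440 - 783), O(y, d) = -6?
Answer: 117888535801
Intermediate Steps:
h = -343343 (h = 1001*(-343) = -343343)
(O(-8 + 17, 7) + h)**2 = (-6 - 343343)**2 = (-343349)**2 = 117888535801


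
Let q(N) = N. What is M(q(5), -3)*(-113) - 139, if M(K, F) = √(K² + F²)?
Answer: -139 - 113*√34 ≈ -797.90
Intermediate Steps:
M(K, F) = √(F² + K²)
M(q(5), -3)*(-113) - 139 = √((-3)² + 5²)*(-113) - 139 = √(9 + 25)*(-113) - 139 = √34*(-113) - 139 = -113*√34 - 139 = -139 - 113*√34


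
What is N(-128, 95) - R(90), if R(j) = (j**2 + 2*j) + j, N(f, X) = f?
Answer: -8498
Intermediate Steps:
R(j) = j**2 + 3*j
N(-128, 95) - R(90) = -128 - 90*(3 + 90) = -128 - 90*93 = -128 - 1*8370 = -128 - 8370 = -8498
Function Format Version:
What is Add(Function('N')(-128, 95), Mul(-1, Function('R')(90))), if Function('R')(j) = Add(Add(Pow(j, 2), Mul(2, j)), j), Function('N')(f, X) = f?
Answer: -8498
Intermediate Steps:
Function('R')(j) = Add(Pow(j, 2), Mul(3, j))
Add(Function('N')(-128, 95), Mul(-1, Function('R')(90))) = Add(-128, Mul(-1, Mul(90, Add(3, 90)))) = Add(-128, Mul(-1, Mul(90, 93))) = Add(-128, Mul(-1, 8370)) = Add(-128, -8370) = -8498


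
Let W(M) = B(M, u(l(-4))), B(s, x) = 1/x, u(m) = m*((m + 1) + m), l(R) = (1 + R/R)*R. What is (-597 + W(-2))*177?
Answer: -4226701/40 ≈ -1.0567e+5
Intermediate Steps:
l(R) = 2*R (l(R) = (1 + 1)*R = 2*R)
u(m) = m*(1 + 2*m) (u(m) = m*((1 + m) + m) = m*(1 + 2*m))
B(s, x) = 1/x
W(M) = 1/120 (W(M) = 1/((2*(-4))*(1 + 2*(2*(-4)))) = 1/(-8*(1 + 2*(-8))) = 1/(-8*(1 - 16)) = 1/(-8*(-15)) = 1/120)
(-597 + W(-2))*177 = (-597 + 1/120)*177 = -71639/120*177 = -4226701/40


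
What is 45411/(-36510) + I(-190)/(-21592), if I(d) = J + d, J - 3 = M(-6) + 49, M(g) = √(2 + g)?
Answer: -81289661/65693660 - I/10796 ≈ -1.2374 - 9.2627e-5*I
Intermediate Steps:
J = 52 + 2*I (J = 3 + (√(2 - 6) + 49) = 3 + (√(-4) + 49) = 3 + (2*I + 49) = 3 + (49 + 2*I) = 52 + 2*I ≈ 52.0 + 2.0*I)
I(d) = 52 + d + 2*I (I(d) = (52 + 2*I) + d = 52 + d + 2*I)
45411/(-36510) + I(-190)/(-21592) = 45411/(-36510) + (52 - 190 + 2*I)/(-21592) = 45411*(-1/36510) + (-138 + 2*I)*(-1/21592) = -15137/12170 + (69/10796 - I/10796) = -81289661/65693660 - I/10796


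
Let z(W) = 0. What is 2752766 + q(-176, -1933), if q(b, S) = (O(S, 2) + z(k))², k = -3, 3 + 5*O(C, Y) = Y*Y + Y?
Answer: 68819159/25 ≈ 2.7528e+6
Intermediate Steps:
O(C, Y) = -⅗ + Y/5 + Y²/5 (O(C, Y) = -⅗ + (Y*Y + Y)/5 = -⅗ + (Y² + Y)/5 = -⅗ + (Y + Y²)/5 = -⅗ + (Y/5 + Y²/5) = -⅗ + Y/5 + Y²/5)
q(b, S) = 9/25 (q(b, S) = ((-⅗ + (⅕)*2 + (⅕)*2²) + 0)² = ((-⅗ + ⅖ + (⅕)*4) + 0)² = ((-⅗ + ⅖ + ⅘) + 0)² = (⅗ + 0)² = (⅗)² = 9/25)
2752766 + q(-176, -1933) = 2752766 + 9/25 = 68819159/25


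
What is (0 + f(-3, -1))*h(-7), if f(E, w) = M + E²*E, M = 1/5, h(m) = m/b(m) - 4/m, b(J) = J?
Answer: -1474/35 ≈ -42.114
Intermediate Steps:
h(m) = 1 - 4/m (h(m) = m/m - 4/m = 1 - 4/m)
M = ⅕ ≈ 0.20000
f(E, w) = ⅕ + E³ (f(E, w) = ⅕ + E²*E = ⅕ + E³)
(0 + f(-3, -1))*h(-7) = (0 + (⅕ + (-3)³))*((-4 - 7)/(-7)) = (0 + (⅕ - 27))*(-⅐*(-11)) = (0 - 134/5)*(11/7) = -134/5*11/7 = -1474/35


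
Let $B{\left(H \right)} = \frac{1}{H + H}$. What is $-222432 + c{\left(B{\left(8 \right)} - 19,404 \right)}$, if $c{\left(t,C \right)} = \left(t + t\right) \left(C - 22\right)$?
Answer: $- \frac{947601}{4} \approx -2.369 \cdot 10^{5}$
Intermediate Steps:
$B{\left(H \right)} = \frac{1}{2 H}$
$c{\left(t,C \right)} = 2 t \left(-22 + C\right)$
$-222432 + c{\left(B{\left(8 \right)} - 19,404 \right)} = -222432 + 2 \left(\frac{1}{2 \cdot 8} - 19\right) \left(-22 + 404\right) = -222432 + 2 \left(\frac{1}{2} \cdot \frac{1}{8} - 19\right) 382 = -222432 + 2 \left(\frac{1}{16} - 19\right) 382 = -222432 + 2 \left(- \frac{303}{16}\right) 382 = -222432 - \frac{57873}{4} = - \frac{947601}{4}$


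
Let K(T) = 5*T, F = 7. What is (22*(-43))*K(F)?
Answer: -33110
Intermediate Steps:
(22*(-43))*K(F) = (22*(-43))*(5*7) = -946*35 = -33110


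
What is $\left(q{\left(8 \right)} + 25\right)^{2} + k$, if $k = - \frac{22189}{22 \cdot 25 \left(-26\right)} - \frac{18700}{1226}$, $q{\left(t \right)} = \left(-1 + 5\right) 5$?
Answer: $\frac{17630844357}{8765900} \approx 2011.3$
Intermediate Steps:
$q{\left(t \right)} = 20$ ($q{\left(t \right)} = 4 \cdot 5 = 20$)
$k = - \frac{120103143}{8765900}$ ($k = - \frac{22189}{550 \left(-26\right)} - \frac{9350}{613} = - \frac{22189}{-14300} - \frac{9350}{613} = \left(-22189\right) \left(- \frac{1}{14300}\right) - \frac{9350}{613} = \frac{22189}{14300} - \frac{9350}{613} = - \frac{120103143}{8765900} \approx -13.701$)
$\left(q{\left(8 \right)} + 25\right)^{2} + k = \left(20 + 25\right)^{2} - \frac{120103143}{8765900} = 45^{2} - \frac{120103143}{8765900} = 2025 - \frac{120103143}{8765900} = \frac{17630844357}{8765900}$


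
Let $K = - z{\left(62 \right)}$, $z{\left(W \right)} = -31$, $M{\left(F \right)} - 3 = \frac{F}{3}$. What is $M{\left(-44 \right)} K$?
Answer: $- \frac{1085}{3} \approx -361.67$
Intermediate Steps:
$M{\left(F \right)} = 3 + \frac{F}{3}$
$K = 31$ ($K = \left(-1\right) \left(-31\right) = 31$)
$M{\left(-44 \right)} K = \left(3 + \frac{1}{3} \left(-44\right)\right) 31 = \left(3 - \frac{44}{3}\right) 31 = \left(- \frac{35}{3}\right) 31 = - \frac{1085}{3}$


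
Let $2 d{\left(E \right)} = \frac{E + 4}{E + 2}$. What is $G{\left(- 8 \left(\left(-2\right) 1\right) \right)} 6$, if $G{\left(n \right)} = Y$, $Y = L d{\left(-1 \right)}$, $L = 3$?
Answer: $27$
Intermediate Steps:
$d{\left(E \right)} = \frac{4 + E}{2 \left(2 + E\right)}$ ($d{\left(E \right)} = \frac{\left(E + 4\right) \frac{1}{E + 2}}{2} = \frac{\left(4 + E\right) \frac{1}{2 + E}}{2} = \frac{\frac{1}{2 + E} \left(4 + E\right)}{2} = \frac{4 + E}{2 \left(2 + E\right)}$)
$Y = \frac{9}{2}$ ($Y = 3 \frac{4 - 1}{2 \left(2 - 1\right)} = 3 \cdot \frac{1}{2} \cdot 1^{-1} \cdot 3 = 3 \cdot \frac{1}{2} \cdot 1 \cdot 3 = 3 \cdot \frac{3}{2} = \frac{9}{2} \approx 4.5$)
$G{\left(n \right)} = \frac{9}{2}$
$G{\left(- 8 \left(\left(-2\right) 1\right) \right)} 6 = \frac{9}{2} \cdot 6 = 27$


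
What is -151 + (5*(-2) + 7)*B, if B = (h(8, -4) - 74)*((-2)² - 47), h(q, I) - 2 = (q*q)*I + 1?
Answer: -42334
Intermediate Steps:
h(q, I) = 3 + I*q² (h(q, I) = 2 + ((q*q)*I + 1) = 2 + (q²*I + 1) = 2 + (I*q² + 1) = 2 + (1 + I*q²) = 3 + I*q²)
B = 14061 (B = ((3 - 4*8²) - 74)*((-2)² - 47) = ((3 - 4*64) - 74)*(4 - 47) = ((3 - 256) - 74)*(-43) = (-253 - 74)*(-43) = -327*(-43) = 14061)
-151 + (5*(-2) + 7)*B = -151 + (5*(-2) + 7)*14061 = -151 + (-10 + 7)*14061 = -151 - 3*14061 = -151 - 42183 = -42334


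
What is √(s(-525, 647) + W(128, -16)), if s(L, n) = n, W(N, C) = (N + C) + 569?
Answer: 4*√83 ≈ 36.442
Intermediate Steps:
W(N, C) = 569 + C + N (W(N, C) = (C + N) + 569 = 569 + C + N)
√(s(-525, 647) + W(128, -16)) = √(647 + (569 - 16 + 128)) = √(647 + 681) = √1328 = 4*√83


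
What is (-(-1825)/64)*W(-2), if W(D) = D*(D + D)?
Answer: 1825/8 ≈ 228.13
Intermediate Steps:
W(D) = 2*D**2 (W(D) = D*(2*D) = 2*D**2)
(-(-1825)/64)*W(-2) = (-(-1825)/64)*(2*(-2)**2) = (-(-1825)/64)*(2*4) = -73*(-25/64)*8 = (1825/64)*8 = 1825/8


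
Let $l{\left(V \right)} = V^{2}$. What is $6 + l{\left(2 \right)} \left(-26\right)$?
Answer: $-98$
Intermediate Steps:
$6 + l{\left(2 \right)} \left(-26\right) = 6 + 2^{2} \left(-26\right) = 6 + 4 \left(-26\right) = 6 - 104 = -98$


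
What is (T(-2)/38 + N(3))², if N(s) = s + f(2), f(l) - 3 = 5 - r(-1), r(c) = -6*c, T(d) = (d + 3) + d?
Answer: 35721/1444 ≈ 24.738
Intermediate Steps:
T(d) = 3 + 2*d (T(d) = (3 + d) + d = 3 + 2*d)
r(c) = -6*c
f(l) = 2 (f(l) = 3 + (5 - (-6)*(-1)) = 3 + (5 - 1*6) = 3 + (5 - 6) = 3 - 1 = 2)
N(s) = 2 + s (N(s) = s + 2 = 2 + s)
(T(-2)/38 + N(3))² = ((3 + 2*(-2))/38 + (2 + 3))² = ((3 - 4)*(1/38) + 5)² = (-1*1/38 + 5)² = (-1/38 + 5)² = (189/38)² = 35721/1444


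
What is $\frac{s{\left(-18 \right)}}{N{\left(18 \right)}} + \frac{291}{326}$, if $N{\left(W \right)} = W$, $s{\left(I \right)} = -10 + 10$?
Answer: $\frac{291}{326} \approx 0.89264$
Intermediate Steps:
$s{\left(I \right)} = 0$
$\frac{s{\left(-18 \right)}}{N{\left(18 \right)}} + \frac{291}{326} = \frac{0}{18} + \frac{291}{326} = 0 \cdot \frac{1}{18} + 291 \cdot \frac{1}{326} = 0 + \frac{291}{326} = \frac{291}{326}$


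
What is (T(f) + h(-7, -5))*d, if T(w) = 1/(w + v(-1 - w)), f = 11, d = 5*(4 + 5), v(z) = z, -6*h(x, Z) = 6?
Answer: -90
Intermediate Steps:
h(x, Z) = -1 (h(x, Z) = -1/6*6 = -1)
d = 45 (d = 5*9 = 45)
T(w) = -1 (T(w) = 1/(w + (-1 - w)) = 1/(-1) = -1)
(T(f) + h(-7, -5))*d = (-1 - 1)*45 = -2*45 = -90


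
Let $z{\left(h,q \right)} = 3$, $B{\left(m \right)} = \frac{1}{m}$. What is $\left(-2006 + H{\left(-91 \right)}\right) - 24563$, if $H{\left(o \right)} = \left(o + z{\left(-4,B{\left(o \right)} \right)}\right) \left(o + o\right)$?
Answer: $-10553$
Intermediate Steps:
$H{\left(o \right)} = 2 o \left(3 + o\right)$ ($H{\left(o \right)} = \left(o + 3\right) \left(o + o\right) = \left(3 + o\right) 2 o = 2 o \left(3 + o\right)$)
$\left(-2006 + H{\left(-91 \right)}\right) - 24563 = \left(-2006 + 2 \left(-91\right) \left(3 - 91\right)\right) - 24563 = \left(-2006 + 2 \left(-91\right) \left(-88\right)\right) - 24563 = \left(-2006 + 16016\right) - 24563 = 14010 - 24563 = -10553$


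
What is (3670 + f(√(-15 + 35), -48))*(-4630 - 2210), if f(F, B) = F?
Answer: -25102800 - 13680*√5 ≈ -2.5133e+7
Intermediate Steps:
(3670 + f(√(-15 + 35), -48))*(-4630 - 2210) = (3670 + √(-15 + 35))*(-4630 - 2210) = (3670 + √20)*(-6840) = (3670 + 2*√5)*(-6840) = -25102800 - 13680*√5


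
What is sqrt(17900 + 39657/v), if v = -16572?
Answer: sqrt(136534472161)/2762 ≈ 133.78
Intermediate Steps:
sqrt(17900 + 39657/v) = sqrt(17900 + 39657/(-16572)) = sqrt(17900 + 39657*(-1/16572)) = sqrt(17900 - 13219/5524) = sqrt(98866381/5524) = sqrt(136534472161)/2762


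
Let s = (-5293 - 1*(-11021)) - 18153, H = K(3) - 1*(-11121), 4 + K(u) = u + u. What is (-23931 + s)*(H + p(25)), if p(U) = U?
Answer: -405296688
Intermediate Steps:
K(u) = -4 + 2*u (K(u) = -4 + (u + u) = -4 + 2*u)
H = 11123 (H = (-4 + 2*3) - 1*(-11121) = (-4 + 6) + 11121 = 2 + 11121 = 11123)
s = -12425 (s = (-5293 + 11021) - 18153 = 5728 - 18153 = -12425)
(-23931 + s)*(H + p(25)) = (-23931 - 12425)*(11123 + 25) = -36356*11148 = -405296688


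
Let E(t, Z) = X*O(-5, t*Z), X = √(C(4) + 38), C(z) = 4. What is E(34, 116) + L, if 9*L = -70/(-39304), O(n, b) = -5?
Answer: 35/176868 - 5*√42 ≈ -32.404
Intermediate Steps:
X = √42 (X = √(4 + 38) = √42 ≈ 6.4807)
L = 35/176868 (L = (-70/(-39304))/9 = (-70*(-1/39304))/9 = (⅑)*(35/19652) = 35/176868 ≈ 0.00019789)
E(t, Z) = -5*√42 (E(t, Z) = √42*(-5) = -5*√42)
E(34, 116) + L = -5*√42 + 35/176868 = 35/176868 - 5*√42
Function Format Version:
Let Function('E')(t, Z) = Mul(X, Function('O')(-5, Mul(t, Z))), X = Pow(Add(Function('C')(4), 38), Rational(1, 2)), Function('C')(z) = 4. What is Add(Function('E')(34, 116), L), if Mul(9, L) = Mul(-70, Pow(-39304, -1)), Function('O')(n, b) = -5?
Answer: Add(Rational(35, 176868), Mul(-5, Pow(42, Rational(1, 2)))) ≈ -32.404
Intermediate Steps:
X = Pow(42, Rational(1, 2)) (X = Pow(Add(4, 38), Rational(1, 2)) = Pow(42, Rational(1, 2)) ≈ 6.4807)
L = Rational(35, 176868) (L = Mul(Rational(1, 9), Mul(-70, Pow(-39304, -1))) = Mul(Rational(1, 9), Mul(-70, Rational(-1, 39304))) = Mul(Rational(1, 9), Rational(35, 19652)) = Rational(35, 176868) ≈ 0.00019789)
Function('E')(t, Z) = Mul(-5, Pow(42, Rational(1, 2))) (Function('E')(t, Z) = Mul(Pow(42, Rational(1, 2)), -5) = Mul(-5, Pow(42, Rational(1, 2))))
Add(Function('E')(34, 116), L) = Add(Mul(-5, Pow(42, Rational(1, 2))), Rational(35, 176868)) = Add(Rational(35, 176868), Mul(-5, Pow(42, Rational(1, 2))))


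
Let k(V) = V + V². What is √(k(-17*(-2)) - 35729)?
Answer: I*√34539 ≈ 185.85*I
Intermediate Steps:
√(k(-17*(-2)) - 35729) = √((-17*(-2))*(1 - 17*(-2)) - 35729) = √(34*(1 + 34) - 35729) = √(34*35 - 35729) = √(1190 - 35729) = √(-34539) = I*√34539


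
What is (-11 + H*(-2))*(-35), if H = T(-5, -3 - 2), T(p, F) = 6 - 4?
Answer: 525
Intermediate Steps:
T(p, F) = 2
H = 2
(-11 + H*(-2))*(-35) = (-11 + 2*(-2))*(-35) = (-11 - 4)*(-35) = -15*(-35) = 525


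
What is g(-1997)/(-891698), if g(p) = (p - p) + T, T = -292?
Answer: 146/445849 ≈ 0.00032747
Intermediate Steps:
g(p) = -292 (g(p) = (p - p) - 292 = 0 - 292 = -292)
g(-1997)/(-891698) = -292/(-891698) = -292*(-1/891698) = 146/445849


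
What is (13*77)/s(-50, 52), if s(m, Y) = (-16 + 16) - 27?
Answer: -1001/27 ≈ -37.074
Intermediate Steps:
s(m, Y) = -27 (s(m, Y) = 0 - 27 = -27)
(13*77)/s(-50, 52) = (13*77)/(-27) = 1001*(-1/27) = -1001/27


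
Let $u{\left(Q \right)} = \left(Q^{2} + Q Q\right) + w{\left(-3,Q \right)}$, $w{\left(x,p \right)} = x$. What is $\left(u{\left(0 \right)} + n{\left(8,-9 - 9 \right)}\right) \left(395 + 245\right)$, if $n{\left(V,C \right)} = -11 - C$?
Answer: $2560$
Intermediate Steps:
$u{\left(Q \right)} = -3 + 2 Q^{2}$ ($u{\left(Q \right)} = \left(Q^{2} + Q Q\right) - 3 = \left(Q^{2} + Q^{2}\right) - 3 = 2 Q^{2} - 3 = -3 + 2 Q^{2}$)
$\left(u{\left(0 \right)} + n{\left(8,-9 - 9 \right)}\right) \left(395 + 245\right) = \left(\left(-3 + 2 \cdot 0^{2}\right) - \left(2 - 9\right)\right) \left(395 + 245\right) = \left(\left(-3 + 2 \cdot 0\right) - -7\right) 640 = \left(\left(-3 + 0\right) - -7\right) 640 = \left(-3 + \left(-11 + 18\right)\right) 640 = \left(-3 + 7\right) 640 = 4 \cdot 640 = 2560$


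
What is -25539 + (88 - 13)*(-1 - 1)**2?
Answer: -25239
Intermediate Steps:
-25539 + (88 - 13)*(-1 - 1)**2 = -25539 + 75*(-2)**2 = -25539 + 75*4 = -25539 + 300 = -25239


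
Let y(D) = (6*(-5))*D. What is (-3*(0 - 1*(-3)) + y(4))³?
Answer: -2146689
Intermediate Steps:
y(D) = -30*D
(-3*(0 - 1*(-3)) + y(4))³ = (-3*(0 - 1*(-3)) - 30*4)³ = (-3*(0 + 3) - 120)³ = (-3*3 - 120)³ = (-9 - 120)³ = (-129)³ = -2146689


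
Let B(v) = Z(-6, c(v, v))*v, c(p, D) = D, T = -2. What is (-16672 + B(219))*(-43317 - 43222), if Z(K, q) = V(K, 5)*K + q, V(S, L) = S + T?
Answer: -3617416739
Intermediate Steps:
V(S, L) = -2 + S (V(S, L) = S - 2 = -2 + S)
Z(K, q) = q + K*(-2 + K) (Z(K, q) = (-2 + K)*K + q = K*(-2 + K) + q = q + K*(-2 + K))
B(v) = v*(48 + v) (B(v) = (v - 6*(-2 - 6))*v = (v - 6*(-8))*v = (v + 48)*v = (48 + v)*v = v*(48 + v))
(-16672 + B(219))*(-43317 - 43222) = (-16672 + 219*(48 + 219))*(-43317 - 43222) = (-16672 + 219*267)*(-86539) = (-16672 + 58473)*(-86539) = 41801*(-86539) = -3617416739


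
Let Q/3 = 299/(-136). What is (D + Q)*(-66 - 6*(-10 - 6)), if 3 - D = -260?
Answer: 523065/68 ≈ 7692.1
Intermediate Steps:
D = 263 (D = 3 - 1*(-260) = 3 + 260 = 263)
Q = -897/136 (Q = 3*(299/(-136)) = 3*(299*(-1/136)) = 3*(-299/136) = -897/136 ≈ -6.5956)
(D + Q)*(-66 - 6*(-10 - 6)) = (263 - 897/136)*(-66 - 6*(-10 - 6)) = 34871*(-66 - 6*(-16))/136 = 34871*(-66 + 96)/136 = (34871/136)*30 = 523065/68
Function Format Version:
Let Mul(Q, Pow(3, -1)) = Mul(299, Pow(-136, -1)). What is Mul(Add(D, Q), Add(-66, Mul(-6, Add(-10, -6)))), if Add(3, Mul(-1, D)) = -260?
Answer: Rational(523065, 68) ≈ 7692.1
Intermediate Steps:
D = 263 (D = Add(3, Mul(-1, -260)) = Add(3, 260) = 263)
Q = Rational(-897, 136) (Q = Mul(3, Mul(299, Pow(-136, -1))) = Mul(3, Mul(299, Rational(-1, 136))) = Mul(3, Rational(-299, 136)) = Rational(-897, 136) ≈ -6.5956)
Mul(Add(D, Q), Add(-66, Mul(-6, Add(-10, -6)))) = Mul(Add(263, Rational(-897, 136)), Add(-66, Mul(-6, Add(-10, -6)))) = Mul(Rational(34871, 136), Add(-66, Mul(-6, -16))) = Mul(Rational(34871, 136), Add(-66, 96)) = Mul(Rational(34871, 136), 30) = Rational(523065, 68)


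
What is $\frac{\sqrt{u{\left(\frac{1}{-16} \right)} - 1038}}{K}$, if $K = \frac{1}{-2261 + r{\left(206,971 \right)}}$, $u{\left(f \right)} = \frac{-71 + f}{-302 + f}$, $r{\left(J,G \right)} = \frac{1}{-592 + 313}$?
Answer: $- \frac{630820 i \sqrt{299259181}}{149823} \approx - 72837.0 i$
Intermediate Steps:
$r{\left(J,G \right)} = - \frac{1}{279}$ ($r{\left(J,G \right)} = \frac{1}{-279} = - \frac{1}{279}$)
$u{\left(f \right)} = \frac{-71 + f}{-302 + f}$
$K = - \frac{279}{630820}$ ($K = \frac{1}{-2261 - \frac{1}{279}} = \frac{1}{- \frac{630820}{279}} = - \frac{279}{630820} \approx -0.00044228$)
$\frac{\sqrt{u{\left(\frac{1}{-16} \right)} - 1038}}{K} = \frac{\sqrt{\frac{-71 + \frac{1}{-16}}{-302 + \frac{1}{-16}} - 1038}}{- \frac{279}{630820}} = \sqrt{\frac{-71 - \frac{1}{16}}{-302 - \frac{1}{16}} - 1038} \left(- \frac{630820}{279}\right) = \sqrt{\frac{1}{- \frac{4833}{16}} \left(- \frac{1137}{16}\right) - 1038} \left(- \frac{630820}{279}\right) = \sqrt{\left(- \frac{16}{4833}\right) \left(- \frac{1137}{16}\right) - 1038} \left(- \frac{630820}{279}\right) = \sqrt{\frac{379}{1611} - 1038} \left(- \frac{630820}{279}\right) = \sqrt{- \frac{1671839}{1611}} \left(- \frac{630820}{279}\right) = \frac{i \sqrt{299259181}}{537} \left(- \frac{630820}{279}\right) = - \frac{630820 i \sqrt{299259181}}{149823}$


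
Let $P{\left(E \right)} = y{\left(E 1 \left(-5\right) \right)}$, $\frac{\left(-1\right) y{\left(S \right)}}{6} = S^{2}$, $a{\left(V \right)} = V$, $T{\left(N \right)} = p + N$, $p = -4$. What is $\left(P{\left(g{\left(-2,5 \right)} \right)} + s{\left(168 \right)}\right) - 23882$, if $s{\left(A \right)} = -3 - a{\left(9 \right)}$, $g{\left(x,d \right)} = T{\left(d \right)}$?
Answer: $-24044$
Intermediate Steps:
$T{\left(N \right)} = -4 + N$
$g{\left(x,d \right)} = -4 + d$
$s{\left(A \right)} = -12$ ($s{\left(A \right)} = -3 - 9 = -12$)
$y{\left(S \right)} = - 6 S^{2}$
$P{\left(E \right)} = - 150 E^{2}$ ($P{\left(E \right)} = - 6 \left(E 1 \left(-5\right)\right)^{2} = - 6 \left(E \left(-5\right)\right)^{2} = - 6 \left(- 5 E\right)^{2} = - 6 \cdot 25 E^{2} = - 150 E^{2}$)
$\left(P{\left(g{\left(-2,5 \right)} \right)} + s{\left(168 \right)}\right) - 23882 = \left(- 150 \left(-4 + 5\right)^{2} - 12\right) - 23882 = \left(- 150 \cdot 1^{2} - 12\right) - 23882 = \left(\left(-150\right) 1 - 12\right) - 23882 = \left(-150 - 12\right) - 23882 = -162 - 23882 = -24044$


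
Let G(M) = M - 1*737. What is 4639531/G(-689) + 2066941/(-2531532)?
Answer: -5874034324679/1804982316 ≈ -3254.3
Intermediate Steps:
G(M) = -737 + M (G(M) = M - 737 = -737 + M)
4639531/G(-689) + 2066941/(-2531532) = 4639531/(-737 - 689) + 2066941/(-2531532) = 4639531/(-1426) + 2066941*(-1/2531532) = 4639531*(-1/1426) - 2066941/2531532 = -4639531/1426 - 2066941/2531532 = -5874034324679/1804982316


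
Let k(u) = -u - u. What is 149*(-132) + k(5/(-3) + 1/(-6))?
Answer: -58993/3 ≈ -19664.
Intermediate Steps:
k(u) = -2*u
149*(-132) + k(5/(-3) + 1/(-6)) = 149*(-132) - 2*(5/(-3) + 1/(-6)) = -19668 - 2*(5*(-1/3) + 1*(-1/6)) = -19668 - 2*(-5/3 - 1/6) = -19668 - 2*(-11/6) = -19668 + 11/3 = -58993/3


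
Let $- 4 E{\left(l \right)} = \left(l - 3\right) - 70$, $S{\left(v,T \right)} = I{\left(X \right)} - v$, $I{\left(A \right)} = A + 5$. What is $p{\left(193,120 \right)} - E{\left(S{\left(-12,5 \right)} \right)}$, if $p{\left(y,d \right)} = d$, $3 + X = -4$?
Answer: $\frac{417}{4} \approx 104.25$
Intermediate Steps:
$X = -7$ ($X = -3 - 4 = -7$)
$I{\left(A \right)} = 5 + A$
$S{\left(v,T \right)} = -2 - v$ ($S{\left(v,T \right)} = \left(5 - 7\right) - v = -2 - v$)
$E{\left(l \right)} = \frac{73}{4} - \frac{l}{4}$ ($E{\left(l \right)} = - \frac{\left(l - 3\right) - 70}{4} = - \frac{\left(-3 + l\right) - 70}{4} = - \frac{-73 + l}{4} = \frac{73}{4} - \frac{l}{4}$)
$p{\left(193,120 \right)} - E{\left(S{\left(-12,5 \right)} \right)} = 120 - \left(\frac{73}{4} - \frac{-2 - -12}{4}\right) = 120 - \left(\frac{73}{4} - \frac{-2 + 12}{4}\right) = 120 - \left(\frac{73}{4} - \frac{5}{2}\right) = 120 - \frac{63}{4} = \frac{417}{4}$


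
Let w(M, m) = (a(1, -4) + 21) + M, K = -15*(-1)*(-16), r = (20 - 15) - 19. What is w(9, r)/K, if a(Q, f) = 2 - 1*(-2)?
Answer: -17/120 ≈ -0.14167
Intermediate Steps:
a(Q, f) = 4 (a(Q, f) = 2 + 2 = 4)
r = -14 (r = 5 - 19 = -14)
K = -240 (K = 15*(-16) = -240)
w(M, m) = 25 + M (w(M, m) = (4 + 21) + M = 25 + M)
w(9, r)/K = (25 + 9)/(-240) = 34*(-1/240) = -17/120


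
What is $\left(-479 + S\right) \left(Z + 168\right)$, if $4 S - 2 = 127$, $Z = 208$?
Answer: $-167978$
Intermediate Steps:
$S = \frac{129}{4}$ ($S = \frac{1}{2} + \frac{1}{4} \cdot 127 = \frac{1}{2} + \frac{127}{4} = \frac{129}{4} \approx 32.25$)
$\left(-479 + S\right) \left(Z + 168\right) = \left(-479 + \frac{129}{4}\right) \left(208 + 168\right) = \left(- \frac{1787}{4}\right) 376 = -167978$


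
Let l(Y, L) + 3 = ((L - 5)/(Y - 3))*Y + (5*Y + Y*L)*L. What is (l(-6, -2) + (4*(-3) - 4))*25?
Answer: 925/3 ≈ 308.33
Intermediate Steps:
l(Y, L) = -3 + L*(5*Y + L*Y) + Y*(-5 + L)/(-3 + Y) (l(Y, L) = -3 + (((L - 5)/(Y - 3))*Y + (5*Y + Y*L)*L) = -3 + (((-5 + L)/(-3 + Y))*Y + (5*Y + L*Y)*L) = -3 + (((-5 + L)/(-3 + Y))*Y + L*(5*Y + L*Y)) = -3 + (Y*(-5 + L)/(-3 + Y) + L*(5*Y + L*Y)) = -3 + (L*(5*Y + L*Y) + Y*(-5 + L)/(-3 + Y)) = -3 + L*(5*Y + L*Y) + Y*(-5 + L)/(-3 + Y))
(l(-6, -2) + (4*(-3) - 4))*25 = ((9 - 8*(-6) + (-2)**2*(-6)**2 - 14*(-2)*(-6) - 3*(-6)*(-2)**2 + 5*(-2)*(-6)**2)/(-3 - 6) + (4*(-3) - 4))*25 = ((9 + 48 + 4*36 - 168 - 3*(-6)*4 + 5*(-2)*36)/(-9) + (-12 - 4))*25 = (-(9 + 48 + 144 - 168 + 72 - 360)/9 - 16)*25 = (-1/9*(-255) - 16)*25 = (85/3 - 16)*25 = (37/3)*25 = 925/3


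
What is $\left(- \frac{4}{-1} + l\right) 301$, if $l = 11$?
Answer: $4515$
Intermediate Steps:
$\left(- \frac{4}{-1} + l\right) 301 = \left(- \frac{4}{-1} + 11\right) 301 = \left(\left(-4\right) \left(-1\right) + 11\right) 301 = \left(4 + 11\right) 301 = 15 \cdot 301 = 4515$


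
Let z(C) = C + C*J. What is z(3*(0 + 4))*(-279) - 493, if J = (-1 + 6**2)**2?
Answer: -4105141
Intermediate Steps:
J = 1225 (J = (-1 + 36)**2 = 35**2 = 1225)
z(C) = 1226*C (z(C) = C + C*1225 = C + 1225*C = 1226*C)
z(3*(0 + 4))*(-279) - 493 = (1226*(3*(0 + 4)))*(-279) - 493 = (1226*(3*4))*(-279) - 493 = (1226*12)*(-279) - 493 = 14712*(-279) - 493 = -4104648 - 493 = -4105141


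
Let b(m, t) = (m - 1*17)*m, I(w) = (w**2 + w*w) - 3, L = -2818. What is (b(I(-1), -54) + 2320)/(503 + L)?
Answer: -2338/2315 ≈ -1.0099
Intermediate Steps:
I(w) = -3 + 2*w**2 (I(w) = (w**2 + w**2) - 3 = 2*w**2 - 3 = -3 + 2*w**2)
b(m, t) = m*(-17 + m) (b(m, t) = (m - 17)*m = (-17 + m)*m = m*(-17 + m))
(b(I(-1), -54) + 2320)/(503 + L) = ((-3 + 2*(-1)**2)*(-17 + (-3 + 2*(-1)**2)) + 2320)/(503 - 2818) = ((-3 + 2*1)*(-17 + (-3 + 2*1)) + 2320)/(-2315) = ((-3 + 2)*(-17 + (-3 + 2)) + 2320)*(-1/2315) = (-(-17 - 1) + 2320)*(-1/2315) = (-1*(-18) + 2320)*(-1/2315) = (18 + 2320)*(-1/2315) = 2338*(-1/2315) = -2338/2315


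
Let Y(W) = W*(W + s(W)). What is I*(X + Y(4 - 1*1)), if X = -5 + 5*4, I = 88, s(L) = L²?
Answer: 4488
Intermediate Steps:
Y(W) = W*(W + W²)
X = 15 (X = -5 + 20 = 15)
I*(X + Y(4 - 1*1)) = 88*(15 + (4 - 1*1)²*(1 + (4 - 1*1))) = 88*(15 + (4 - 1)²*(1 + (4 - 1))) = 88*(15 + 3²*(1 + 3)) = 88*(15 + 9*4) = 88*(15 + 36) = 88*51 = 4488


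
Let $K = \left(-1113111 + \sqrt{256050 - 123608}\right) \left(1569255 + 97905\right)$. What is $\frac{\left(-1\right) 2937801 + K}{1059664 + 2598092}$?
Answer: $- \frac{618579024187}{1219252} + \frac{138930 \sqrt{132442}}{304813} \approx -5.0718 \cdot 10^{5}$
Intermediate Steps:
$K = -1855734134760 + 1667160 \sqrt{132442}$ ($K = \left(-1113111 + \sqrt{132442}\right) 1667160 = -1855734134760 + 1667160 \sqrt{132442} \approx -1.8551 \cdot 10^{12}$)
$\frac{\left(-1\right) 2937801 + K}{1059664 + 2598092} = \frac{\left(-1\right) 2937801 - \left(1855734134760 - 1667160 \sqrt{132442}\right)}{1059664 + 2598092} = \frac{-2937801 - \left(1855734134760 - 1667160 \sqrt{132442}\right)}{3657756} = \left(-1855737072561 + 1667160 \sqrt{132442}\right) \frac{1}{3657756} = - \frac{618579024187}{1219252} + \frac{138930 \sqrt{132442}}{304813}$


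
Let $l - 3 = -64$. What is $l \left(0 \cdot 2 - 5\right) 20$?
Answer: $6100$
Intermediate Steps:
$l = -61$ ($l = 3 - 64 = -61$)
$l \left(0 \cdot 2 - 5\right) 20 = - 61 \left(0 \cdot 2 - 5\right) 20 = - 61 \left(0 - 5\right) 20 = \left(-61\right) \left(-5\right) 20 = 305 \cdot 20 = 6100$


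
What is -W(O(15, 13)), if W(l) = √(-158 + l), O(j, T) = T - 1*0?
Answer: -I*√145 ≈ -12.042*I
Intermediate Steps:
O(j, T) = T (O(j, T) = T + 0 = T)
-W(O(15, 13)) = -√(-158 + 13) = -√(-145) = -I*√145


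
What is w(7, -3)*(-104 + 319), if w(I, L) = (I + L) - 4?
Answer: 0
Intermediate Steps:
w(I, L) = -4 + I + L
w(7, -3)*(-104 + 319) = (-4 + 7 - 3)*(-104 + 319) = 0*215 = 0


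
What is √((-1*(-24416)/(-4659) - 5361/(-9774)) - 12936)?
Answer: I*√36809512564215794/1686558 ≈ 113.76*I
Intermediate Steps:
√((-1*(-24416)/(-4659) - 5361/(-9774)) - 12936) = √((24416*(-1/4659) - 5361*(-1/9774)) - 12936) = √((-24416/4659 + 1787/3258) - 12936) = √(-23740565/5059674 - 12936) = √(-65475683429/5059674) = I*√36809512564215794/1686558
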